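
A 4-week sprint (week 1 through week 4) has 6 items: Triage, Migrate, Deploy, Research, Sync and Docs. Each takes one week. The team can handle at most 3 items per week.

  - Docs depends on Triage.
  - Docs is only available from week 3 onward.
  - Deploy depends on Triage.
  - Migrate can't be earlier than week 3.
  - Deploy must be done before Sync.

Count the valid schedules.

58

Splitting on Triage: it can be week 1 (44), week 2 (14). Listing each branch's schedules as (Migrate, Deploy, Research, Sync, Docs) by week number:
Triage=week 1: (3,2,1,3,3) (3,2,1,3,4) (3,2,1,4,3) (3,2,1,4,4) (3,2,2,3,3) (3,2,2,3,4) (3,2,2,4,3) (3,2,2,4,4) (3,2,3,3,4) (3,2,3,4,3) (3,2,3,4,4) (3,2,4,3,3) (3,2,4,3,4) (3,2,4,4,3) (3,2,4,4,4) (3,3,1,4,3) (3,3,1,4,4) (3,3,2,4,3) (3,3,2,4,4) (3,3,3,4,4) (3,3,4,4,3) (3,3,4,4,4) (4,2,1,3,3) (4,2,1,3,4) (4,2,1,4,3) (4,2,1,4,4) (4,2,2,3,3) (4,2,2,3,4) (4,2,2,4,3) (4,2,2,4,4) (4,2,3,3,3) (4,2,3,3,4) (4,2,3,4,3) (4,2,3,4,4) (4,2,4,3,3) (4,2,4,3,4) (4,2,4,4,3) (4,3,1,4,3) (4,3,1,4,4) (4,3,2,4,3) (4,3,2,4,4) (4,3,3,4,3) (4,3,3,4,4) (4,3,4,4,3) — 44.
Triage=week 2: (3,3,1,4,3) (3,3,1,4,4) (3,3,2,4,3) (3,3,2,4,4) (3,3,3,4,4) (3,3,4,4,3) (3,3,4,4,4) (4,3,1,4,3) (4,3,1,4,4) (4,3,2,4,3) (4,3,2,4,4) (4,3,3,4,3) (4,3,3,4,4) (4,3,4,4,3) — 14.
Summing: 44 + 14 = 58.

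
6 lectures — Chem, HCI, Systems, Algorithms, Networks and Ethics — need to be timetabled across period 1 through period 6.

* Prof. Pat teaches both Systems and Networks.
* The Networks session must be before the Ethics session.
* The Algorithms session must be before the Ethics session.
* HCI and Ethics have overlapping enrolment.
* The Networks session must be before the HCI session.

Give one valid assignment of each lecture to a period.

Ethics=period 2, Algorithms=period 1, Networks=period 1, Chem=period 1, Systems=period 2, HCI=period 3

Checking: Networks(period 1) before HCI(period 3); Networks(period 1) before Ethics(period 2); Algorithms(period 1) before Ethics(period 2); Systems(period 2) != Networks(period 1); HCI(period 3) != Ethics(period 2).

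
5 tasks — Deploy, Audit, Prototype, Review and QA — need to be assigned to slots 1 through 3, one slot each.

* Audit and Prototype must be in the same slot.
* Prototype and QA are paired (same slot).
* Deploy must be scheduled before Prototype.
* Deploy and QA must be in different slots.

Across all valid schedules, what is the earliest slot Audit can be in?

2

Audit must be in the same slot as Prototype, which can't be before 2, so Audit is at least 2.
Audit at 2 is achievable: Audit=2, Deploy=1, Review=1, QA=2, Prototype=2.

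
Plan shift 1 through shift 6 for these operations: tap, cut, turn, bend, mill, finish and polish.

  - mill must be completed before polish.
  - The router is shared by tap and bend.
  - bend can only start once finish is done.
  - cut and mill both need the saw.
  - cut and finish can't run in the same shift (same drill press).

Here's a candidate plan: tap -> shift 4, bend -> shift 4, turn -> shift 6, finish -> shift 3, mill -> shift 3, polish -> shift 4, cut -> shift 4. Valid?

mill must be completed before polish — holds.
The router is shared by tap and bend — violated.
cut and mill both need the saw — holds.
cut and finish can't run in the same shift (same drill press) — holds.
bend can only start once finish is done — holds.

Invalid. The router is shared by tap and bend.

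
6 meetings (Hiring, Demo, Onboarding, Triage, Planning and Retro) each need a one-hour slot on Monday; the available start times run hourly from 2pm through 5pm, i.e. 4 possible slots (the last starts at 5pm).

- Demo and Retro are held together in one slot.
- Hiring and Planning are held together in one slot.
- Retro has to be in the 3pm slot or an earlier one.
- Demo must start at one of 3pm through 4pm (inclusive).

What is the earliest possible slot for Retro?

3pm

Retro must be in the same slot as Demo, which can't be before 3pm, so Retro is at least 3pm; Retro's own window allows nothing later than 3pm.
Retro at 3pm is achievable: Demo=3pm; Onboarding=2pm; Triage=2pm; Retro=3pm; Hiring=2pm; Planning=2pm.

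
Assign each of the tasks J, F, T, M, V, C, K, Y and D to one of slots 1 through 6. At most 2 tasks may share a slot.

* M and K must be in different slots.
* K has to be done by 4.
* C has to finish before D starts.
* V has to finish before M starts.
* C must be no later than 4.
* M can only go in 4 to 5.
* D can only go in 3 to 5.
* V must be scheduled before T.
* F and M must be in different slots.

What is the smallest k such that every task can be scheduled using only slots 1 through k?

5 slots

The precedence chain requires at least 2 distinct slots.
With at most 2 per slot and 9 tasks, at least 5 slots are needed.
M can't be placed before 4, so the schedule must run through at least slot 4.
5 works (last occupied slot: 5): for example Y=4; J=2; F=5; D=3; M=4; T=3; K=1; V=2; C=1.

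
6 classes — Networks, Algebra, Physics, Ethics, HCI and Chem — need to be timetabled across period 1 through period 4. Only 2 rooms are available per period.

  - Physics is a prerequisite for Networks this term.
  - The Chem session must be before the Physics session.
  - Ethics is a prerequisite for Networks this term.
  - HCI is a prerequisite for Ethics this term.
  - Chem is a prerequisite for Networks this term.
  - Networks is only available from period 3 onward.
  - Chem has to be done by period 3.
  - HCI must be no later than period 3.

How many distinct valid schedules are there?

26

Splitting on Networks: it can be period 3 (2), period 4 (24). Listing each branch's schedules as (Algebra, Physics, Ethics, HCI, Chem) by period number:
Networks=period 3: (3,2,2,1,1) (4,2,2,1,1) — 2.
Networks=period 4: (1,2,3,2,1) (1,3,2,1,2) (1,3,3,1,2) (1,3,3,2,1) (1,3,3,2,2) (2,2,3,1,1) (2,3,2,1,1) (2,3,3,1,1) (2,3,3,1,2) (2,3,3,2,1) (3,2,2,1,1) (3,2,3,1,1) (3,2,3,2,1) (3,3,2,1,1) (3,3,2,1,2) (4,2,2,1,1) (4,2,3,1,1) (4,2,3,2,1) (4,3,2,1,1) (4,3,2,1,2) (4,3,3,1,1) (4,3,3,1,2) (4,3,3,2,1) (4,3,3,2,2) — 24.
Summing: 2 + 24 = 26.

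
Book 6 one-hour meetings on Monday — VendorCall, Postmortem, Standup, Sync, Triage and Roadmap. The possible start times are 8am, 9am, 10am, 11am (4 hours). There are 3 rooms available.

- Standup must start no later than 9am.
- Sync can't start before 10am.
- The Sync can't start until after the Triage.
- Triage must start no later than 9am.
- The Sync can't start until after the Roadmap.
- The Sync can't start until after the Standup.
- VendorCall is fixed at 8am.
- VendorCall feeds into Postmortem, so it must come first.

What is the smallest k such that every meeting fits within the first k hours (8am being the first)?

3

The precedence chain requires at least 2 distinct hours.
With at most 3 per hour and 6 meetings, at least 2 hours are needed.
Sync can't be placed before 10am — that is hour 3 counting from 8am — so the schedule must run through at least 3 hours.
3 works (last occupied hour: 10am): for example Postmortem=9am, Roadmap=9am, Sync=10am, Standup=8am, Triage=8am, VendorCall=8am.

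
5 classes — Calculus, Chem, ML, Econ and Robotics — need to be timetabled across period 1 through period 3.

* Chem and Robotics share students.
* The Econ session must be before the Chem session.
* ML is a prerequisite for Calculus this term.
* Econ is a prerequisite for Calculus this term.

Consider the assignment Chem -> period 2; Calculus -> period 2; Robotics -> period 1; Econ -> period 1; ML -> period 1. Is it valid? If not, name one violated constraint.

Valid

The Econ session must be before the Chem session — holds.
Econ is a prerequisite for Calculus this term — holds.
ML is a prerequisite for Calculus this term — holds.
Chem and Robotics share students — holds.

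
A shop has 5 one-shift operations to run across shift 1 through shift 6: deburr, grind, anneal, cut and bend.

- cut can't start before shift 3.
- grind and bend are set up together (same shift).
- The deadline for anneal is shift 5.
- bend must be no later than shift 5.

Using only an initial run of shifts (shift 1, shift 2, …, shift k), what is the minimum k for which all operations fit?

3 shifts

cut can't be placed before shift 3, so the schedule must run through at least shift 3.
3 works (last occupied shift: shift 3): for example anneal=shift 1; grind=shift 1; deburr=shift 1; bend=shift 1; cut=shift 3.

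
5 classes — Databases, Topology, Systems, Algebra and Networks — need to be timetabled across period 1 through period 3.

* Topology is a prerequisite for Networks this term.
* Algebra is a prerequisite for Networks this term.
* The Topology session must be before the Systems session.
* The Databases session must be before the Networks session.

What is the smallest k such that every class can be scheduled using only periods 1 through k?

2

The precedence chain requires at least 2 distinct periods.
2 works (last occupied period: period 2): for example Algebra=period 1; Networks=period 2; Systems=period 2; Databases=period 1; Topology=period 1.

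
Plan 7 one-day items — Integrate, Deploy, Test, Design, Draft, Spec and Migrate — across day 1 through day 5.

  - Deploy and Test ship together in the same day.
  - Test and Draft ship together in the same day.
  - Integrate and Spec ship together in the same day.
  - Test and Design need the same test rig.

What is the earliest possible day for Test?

Test at day 1 is achievable: Test=day 1; Spec=day 1; Integrate=day 1; Draft=day 1; Design=day 2; Deploy=day 1; Migrate=day 1.

day 1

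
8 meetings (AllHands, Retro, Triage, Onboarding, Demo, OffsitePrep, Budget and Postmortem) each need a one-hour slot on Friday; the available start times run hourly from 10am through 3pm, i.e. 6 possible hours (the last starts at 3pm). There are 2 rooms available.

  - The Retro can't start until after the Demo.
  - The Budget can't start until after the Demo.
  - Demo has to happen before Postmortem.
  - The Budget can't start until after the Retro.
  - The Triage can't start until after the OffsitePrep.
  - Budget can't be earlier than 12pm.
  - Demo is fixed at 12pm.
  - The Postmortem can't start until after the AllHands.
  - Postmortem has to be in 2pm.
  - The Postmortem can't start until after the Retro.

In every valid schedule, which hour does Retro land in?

1pm

Demo is fixed at 12pm and must come before Retro, so Retro is at least 1pm.
Postmortem is fixed at 2pm and must come after Retro, so Retro is at most 1pm.
So Retro must be 1pm.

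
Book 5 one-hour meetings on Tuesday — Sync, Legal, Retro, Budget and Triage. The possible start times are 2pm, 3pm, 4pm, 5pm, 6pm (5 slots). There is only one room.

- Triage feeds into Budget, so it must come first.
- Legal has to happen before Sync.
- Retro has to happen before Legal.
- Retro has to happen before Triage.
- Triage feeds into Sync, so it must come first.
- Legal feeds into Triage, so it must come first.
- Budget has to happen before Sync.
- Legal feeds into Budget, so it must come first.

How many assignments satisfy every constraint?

1

Enumerating: Triage -> 4pm; Sync -> 6pm; Retro -> 2pm; Budget -> 5pm; Legal -> 3pm.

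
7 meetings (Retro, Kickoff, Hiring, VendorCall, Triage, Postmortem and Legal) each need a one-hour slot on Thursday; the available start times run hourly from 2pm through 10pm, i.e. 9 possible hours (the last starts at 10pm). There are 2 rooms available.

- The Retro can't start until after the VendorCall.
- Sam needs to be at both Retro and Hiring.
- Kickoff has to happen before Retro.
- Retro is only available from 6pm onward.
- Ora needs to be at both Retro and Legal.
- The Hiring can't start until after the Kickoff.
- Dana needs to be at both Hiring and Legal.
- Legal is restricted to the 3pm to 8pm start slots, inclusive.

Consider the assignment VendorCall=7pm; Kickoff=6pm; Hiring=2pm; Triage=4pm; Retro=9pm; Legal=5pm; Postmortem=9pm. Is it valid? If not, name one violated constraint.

Invalid. The Hiring can't start until after the Kickoff.

Dana needs to be at both Hiring and Legal — holds.
Legal is restricted to the 3pm to 8pm start slots, inclusive — holds.
Retro is only available from 6pm onward — holds.
There are 2 rooms available — holds.
Ora needs to be at both Retro and Legal — holds.
The Retro can't start until after the VendorCall — holds.
Sam needs to be at both Retro and Hiring — holds.
The Hiring can't start until after the Kickoff — violated.
Kickoff has to happen before Retro — holds.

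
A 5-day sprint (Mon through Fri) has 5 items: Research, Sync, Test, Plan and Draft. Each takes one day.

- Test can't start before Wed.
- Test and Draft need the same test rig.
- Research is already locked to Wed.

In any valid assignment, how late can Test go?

Test is available from Wed.
Test at Fri is achievable: Research in Wed, Test in Fri, Sync in Mon, Draft in Mon, Plan in Mon.

Fri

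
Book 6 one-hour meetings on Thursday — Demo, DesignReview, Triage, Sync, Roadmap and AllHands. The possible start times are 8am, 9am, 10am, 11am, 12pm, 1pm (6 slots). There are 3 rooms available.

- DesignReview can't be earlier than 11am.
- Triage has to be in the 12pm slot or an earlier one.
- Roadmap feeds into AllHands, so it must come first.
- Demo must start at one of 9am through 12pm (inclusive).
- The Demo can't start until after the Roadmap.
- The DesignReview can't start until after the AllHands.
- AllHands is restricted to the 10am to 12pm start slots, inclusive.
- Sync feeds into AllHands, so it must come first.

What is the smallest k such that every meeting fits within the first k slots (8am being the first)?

4

The precedence chain requires at least 3 distinct slots.
With at most 3 per slot and 6 meetings, at least 2 slots are needed.
DesignReview can't be placed before 11am — that is slot 4 counting from 8am — so the schedule must run through at least 4 slots.
4 works (last occupied slot: 11am): for example DesignReview=11am; Demo=9am; Sync=8am; Roadmap=8am; AllHands=10am; Triage=8am.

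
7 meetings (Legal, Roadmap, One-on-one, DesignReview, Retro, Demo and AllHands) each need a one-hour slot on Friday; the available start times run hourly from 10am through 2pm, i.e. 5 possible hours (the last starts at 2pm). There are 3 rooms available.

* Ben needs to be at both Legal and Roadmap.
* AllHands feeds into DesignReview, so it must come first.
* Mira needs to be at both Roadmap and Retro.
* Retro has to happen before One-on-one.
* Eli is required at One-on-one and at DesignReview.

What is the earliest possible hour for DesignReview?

11am

Precedence pushes DesignReview to at least 11am.
DesignReview at 11am is achievable: One-on-one=12pm; AllHands=10am; DesignReview=11am; Retro=10am; Legal=10am; Roadmap=11am; Demo=11am.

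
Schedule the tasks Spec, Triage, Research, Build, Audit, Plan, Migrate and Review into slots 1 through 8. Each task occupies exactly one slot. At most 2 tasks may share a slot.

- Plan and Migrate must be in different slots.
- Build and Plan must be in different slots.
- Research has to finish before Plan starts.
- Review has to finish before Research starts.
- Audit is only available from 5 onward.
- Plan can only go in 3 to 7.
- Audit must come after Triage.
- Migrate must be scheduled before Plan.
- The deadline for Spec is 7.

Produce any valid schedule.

Review=1, Plan=3, Spec=1, Audit=5, Research=2, Build=4, Triage=3, Migrate=2

Checking: Triage(3) before Audit(5); Review(1) before Research(2); Migrate(2) before Plan(3); Research(2) before Plan(3); Plan(3) != Migrate(2); Build(4) != Plan(3); Plan=3 in [3,7]; Audit=5 in [5,8]; Spec=1 in [1,7]; max 2 per slot (cap 2).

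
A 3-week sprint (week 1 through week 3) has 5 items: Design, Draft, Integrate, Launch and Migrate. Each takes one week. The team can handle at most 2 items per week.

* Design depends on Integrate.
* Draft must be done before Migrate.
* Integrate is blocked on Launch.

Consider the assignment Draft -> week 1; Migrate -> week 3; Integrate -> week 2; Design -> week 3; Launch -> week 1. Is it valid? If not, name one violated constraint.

The team can handle at most 2 items per week — holds.
Integrate is blocked on Launch — holds.
Draft must be done before Migrate — holds.
Design depends on Integrate — holds.

Valid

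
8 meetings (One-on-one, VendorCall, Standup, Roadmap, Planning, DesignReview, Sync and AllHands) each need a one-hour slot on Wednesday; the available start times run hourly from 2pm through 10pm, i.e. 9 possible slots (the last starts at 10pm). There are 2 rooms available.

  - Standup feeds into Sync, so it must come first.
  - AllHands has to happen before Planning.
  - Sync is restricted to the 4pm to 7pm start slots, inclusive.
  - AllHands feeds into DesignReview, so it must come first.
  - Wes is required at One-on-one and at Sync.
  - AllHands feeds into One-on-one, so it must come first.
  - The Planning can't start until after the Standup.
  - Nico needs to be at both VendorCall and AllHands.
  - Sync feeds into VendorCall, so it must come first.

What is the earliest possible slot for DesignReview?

Precedence pushes DesignReview to at least 3pm.
DesignReview at 3pm is achievable: VendorCall=5pm, One-on-one=5pm, Roadmap=4pm, Planning=3pm, AllHands=2pm, DesignReview=3pm, Sync=4pm, Standup=2pm.

3pm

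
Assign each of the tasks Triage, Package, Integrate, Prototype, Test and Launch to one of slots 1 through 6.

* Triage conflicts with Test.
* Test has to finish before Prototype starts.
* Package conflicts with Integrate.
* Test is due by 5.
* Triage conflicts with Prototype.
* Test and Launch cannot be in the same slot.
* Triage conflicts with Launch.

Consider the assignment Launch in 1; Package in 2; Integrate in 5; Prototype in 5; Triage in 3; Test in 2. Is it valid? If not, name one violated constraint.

Yes

Triage conflicts with Prototype — holds.
Package conflicts with Integrate — holds.
Test is due by 5 — holds.
Triage conflicts with Test — holds.
Test and Launch cannot be in the same slot — holds.
Test has to finish before Prototype starts — holds.
Triage conflicts with Launch — holds.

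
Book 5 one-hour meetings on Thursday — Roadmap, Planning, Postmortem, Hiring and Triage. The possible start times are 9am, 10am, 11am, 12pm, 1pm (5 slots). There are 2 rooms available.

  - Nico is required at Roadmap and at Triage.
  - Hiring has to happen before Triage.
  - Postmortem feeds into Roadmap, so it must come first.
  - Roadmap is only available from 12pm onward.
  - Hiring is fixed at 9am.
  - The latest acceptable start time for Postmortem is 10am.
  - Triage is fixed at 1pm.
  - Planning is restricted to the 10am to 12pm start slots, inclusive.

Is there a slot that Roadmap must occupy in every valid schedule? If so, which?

Roadmap's window is 12pm–1pm.
Triage is fixed at 1pm, and Roadmap can't share a slot with Triage.
So Roadmap must be 12pm.

12pm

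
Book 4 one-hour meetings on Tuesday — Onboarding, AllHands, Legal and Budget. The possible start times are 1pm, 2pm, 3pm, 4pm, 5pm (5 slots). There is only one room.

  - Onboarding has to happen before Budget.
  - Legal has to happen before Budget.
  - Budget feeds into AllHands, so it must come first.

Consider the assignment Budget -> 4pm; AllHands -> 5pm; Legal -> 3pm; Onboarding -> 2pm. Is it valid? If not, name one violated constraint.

There is only one room — holds.
Budget feeds into AllHands, so it must come first — holds.
Onboarding has to happen before Budget — holds.
Legal has to happen before Budget — holds.

Valid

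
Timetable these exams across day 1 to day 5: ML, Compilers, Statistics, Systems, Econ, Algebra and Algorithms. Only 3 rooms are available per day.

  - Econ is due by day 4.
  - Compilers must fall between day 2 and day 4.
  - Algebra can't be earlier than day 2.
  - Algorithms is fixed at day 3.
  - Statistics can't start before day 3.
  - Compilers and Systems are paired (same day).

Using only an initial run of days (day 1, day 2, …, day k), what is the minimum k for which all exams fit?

3 days

With at most 3 per day and 7 exams, at least 3 days are needed.
Statistics can't be placed before day 3, so the schedule must run through at least day 3.
3 works (last occupied day: day 3): for example ML=day 1, Econ=day 1, Compilers=day 2, Systems=day 2, Statistics=day 3, Algebra=day 2, Algorithms=day 3.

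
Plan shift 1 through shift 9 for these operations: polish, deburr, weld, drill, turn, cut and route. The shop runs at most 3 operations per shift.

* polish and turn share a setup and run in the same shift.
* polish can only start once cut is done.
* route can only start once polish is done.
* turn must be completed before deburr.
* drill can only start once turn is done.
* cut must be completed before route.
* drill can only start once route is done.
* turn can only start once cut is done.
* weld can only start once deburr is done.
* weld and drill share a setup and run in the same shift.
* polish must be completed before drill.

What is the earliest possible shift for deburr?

shift 3

Precedence pushes deburr to at least shift 3; downstream work caps deburr at shift 8.
deburr at shift 3 is achievable: route=shift 3, cut=shift 1, weld=shift 4, deburr=shift 3, turn=shift 2, drill=shift 4, polish=shift 2.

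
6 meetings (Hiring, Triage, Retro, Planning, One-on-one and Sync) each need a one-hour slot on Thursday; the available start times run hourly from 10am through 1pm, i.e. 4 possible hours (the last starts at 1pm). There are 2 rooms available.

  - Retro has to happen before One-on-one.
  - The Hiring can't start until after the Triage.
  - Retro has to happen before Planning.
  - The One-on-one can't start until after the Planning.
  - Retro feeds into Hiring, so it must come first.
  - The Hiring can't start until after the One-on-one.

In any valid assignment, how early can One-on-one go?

12pm

Precedence pushes One-on-one to at least 12pm; downstream work caps One-on-one at 12pm.
One-on-one at 12pm is achievable: Hiring -> 1pm; Retro -> 10am; Planning -> 11am; Triage -> 10am; Sync -> 11am; One-on-one -> 12pm.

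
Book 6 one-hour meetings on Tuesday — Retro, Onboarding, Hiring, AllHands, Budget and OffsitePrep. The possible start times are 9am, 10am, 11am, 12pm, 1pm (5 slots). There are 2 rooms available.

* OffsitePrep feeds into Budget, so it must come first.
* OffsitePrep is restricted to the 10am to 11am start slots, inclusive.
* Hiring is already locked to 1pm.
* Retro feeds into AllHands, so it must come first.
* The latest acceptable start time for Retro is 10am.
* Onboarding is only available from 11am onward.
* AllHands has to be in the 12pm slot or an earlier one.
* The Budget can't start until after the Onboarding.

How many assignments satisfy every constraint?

Splitting on Retro: it can be 9am (16), 10am (10). Listing each branch's schedules as (Onboarding, Hiring, AllHands, Budget, OffsitePrep):
Retro=9am: (11am,1pm,10am,12pm,10am) (11am,1pm,10am,12pm,11am) (11am,1pm,10am,1pm,10am) (11am,1pm,10am,1pm,11am) (11am,1pm,11am,12pm,10am) (11am,1pm,11am,1pm,10am) (11am,1pm,12pm,12pm,10am) (11am,1pm,12pm,12pm,11am) (11am,1pm,12pm,1pm,10am) (11am,1pm,12pm,1pm,11am) (12pm,1pm,10am,1pm,10am) (12pm,1pm,10am,1pm,11am) (12pm,1pm,11am,1pm,10am) (12pm,1pm,11am,1pm,11am) (12pm,1pm,12pm,1pm,10am) (12pm,1pm,12pm,1pm,11am) — 16.
Retro=10am: (11am,1pm,11am,12pm,10am) (11am,1pm,11am,1pm,10am) (11am,1pm,12pm,12pm,10am) (11am,1pm,12pm,12pm,11am) (11am,1pm,12pm,1pm,10am) (11am,1pm,12pm,1pm,11am) (12pm,1pm,11am,1pm,10am) (12pm,1pm,11am,1pm,11am) (12pm,1pm,12pm,1pm,10am) (12pm,1pm,12pm,1pm,11am) — 10.
Summing: 16 + 10 = 26.

26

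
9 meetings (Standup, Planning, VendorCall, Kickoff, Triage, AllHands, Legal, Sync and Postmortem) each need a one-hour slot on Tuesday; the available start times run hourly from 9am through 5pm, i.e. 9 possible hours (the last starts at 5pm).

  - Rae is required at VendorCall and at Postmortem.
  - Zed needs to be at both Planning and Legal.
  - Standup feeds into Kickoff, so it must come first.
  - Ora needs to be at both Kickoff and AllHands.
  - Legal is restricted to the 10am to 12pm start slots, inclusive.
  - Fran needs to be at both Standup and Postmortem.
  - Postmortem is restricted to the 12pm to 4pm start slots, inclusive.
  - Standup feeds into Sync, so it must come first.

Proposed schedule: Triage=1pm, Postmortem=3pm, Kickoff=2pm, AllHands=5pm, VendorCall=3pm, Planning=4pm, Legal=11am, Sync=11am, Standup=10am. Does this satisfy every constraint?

Standup feeds into Sync, so it must come first — holds.
Rae is required at VendorCall and at Postmortem — violated.
Postmortem is restricted to the 12pm to 4pm start slots, inclusive — holds.
Legal is restricted to the 10am to 12pm start slots, inclusive — holds.
Fran needs to be at both Standup and Postmortem — holds.
Zed needs to be at both Planning and Legal — holds.
Ora needs to be at both Kickoff and AllHands — holds.
Standup feeds into Kickoff, so it must come first — holds.

No — it violates: Rae is required at VendorCall and at Postmortem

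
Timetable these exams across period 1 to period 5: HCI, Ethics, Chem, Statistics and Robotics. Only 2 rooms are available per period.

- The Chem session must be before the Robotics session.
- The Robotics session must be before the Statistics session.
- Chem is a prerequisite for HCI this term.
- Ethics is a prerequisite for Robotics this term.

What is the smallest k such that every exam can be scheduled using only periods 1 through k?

3 periods

The precedence chain requires at least 3 distinct periods.
With at most 2 per period and 5 exams, at least 3 periods are needed.
3 works (last occupied period: period 3): for example HCI -> period 2; Statistics -> period 3; Robotics -> period 2; Ethics -> period 1; Chem -> period 1.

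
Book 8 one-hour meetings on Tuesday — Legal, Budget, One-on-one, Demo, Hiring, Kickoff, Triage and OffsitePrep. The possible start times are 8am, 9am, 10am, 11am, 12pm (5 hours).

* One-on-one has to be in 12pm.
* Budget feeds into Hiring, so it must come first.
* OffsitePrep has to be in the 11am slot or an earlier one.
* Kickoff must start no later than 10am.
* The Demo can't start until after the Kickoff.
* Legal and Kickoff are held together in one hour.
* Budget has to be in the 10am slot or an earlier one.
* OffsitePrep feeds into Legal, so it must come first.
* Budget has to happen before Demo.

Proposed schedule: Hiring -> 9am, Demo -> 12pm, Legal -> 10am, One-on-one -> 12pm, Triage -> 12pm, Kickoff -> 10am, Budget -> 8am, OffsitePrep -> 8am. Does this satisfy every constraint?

OffsitePrep feeds into Legal, so it must come first — holds.
The Demo can't start until after the Kickoff — holds.
Budget has to be in the 10am slot or an earlier one — holds.
Legal and Kickoff are held together in one hour — holds.
One-on-one has to be in 12pm — holds.
Budget feeds into Hiring, so it must come first — holds.
OffsitePrep has to be in the 11am slot or an earlier one — holds.
Budget has to happen before Demo — holds.
Kickoff must start no later than 10am — holds.

Valid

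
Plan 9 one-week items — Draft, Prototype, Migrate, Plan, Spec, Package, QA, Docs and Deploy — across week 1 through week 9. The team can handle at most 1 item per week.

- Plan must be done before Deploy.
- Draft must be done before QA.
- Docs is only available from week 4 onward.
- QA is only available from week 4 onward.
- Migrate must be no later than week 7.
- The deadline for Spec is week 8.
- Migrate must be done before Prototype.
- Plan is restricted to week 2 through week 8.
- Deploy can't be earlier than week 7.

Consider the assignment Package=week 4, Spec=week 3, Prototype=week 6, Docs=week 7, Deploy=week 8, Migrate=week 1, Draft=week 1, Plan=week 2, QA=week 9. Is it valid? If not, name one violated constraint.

Invalid. The team can handle at most 1 item per week.

Docs is only available from week 4 onward — holds.
Migrate must be no later than week 7 — holds.
Plan is restricted to week 2 through week 8 — holds.
The deadline for Spec is week 8 — holds.
Deploy can't be earlier than week 7 — holds.
Migrate must be done before Prototype — holds.
QA is only available from week 4 onward — holds.
The team can handle at most 1 item per week — violated.
Plan must be done before Deploy — holds.
Draft must be done before QA — holds.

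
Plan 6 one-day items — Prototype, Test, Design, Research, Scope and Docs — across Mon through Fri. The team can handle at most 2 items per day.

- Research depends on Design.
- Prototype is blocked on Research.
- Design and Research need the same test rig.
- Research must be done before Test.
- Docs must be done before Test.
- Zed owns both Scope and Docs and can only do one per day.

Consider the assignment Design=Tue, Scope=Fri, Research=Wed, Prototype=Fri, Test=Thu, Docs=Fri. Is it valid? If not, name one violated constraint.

No. Zed owns both Scope and Docs and can only do one per day is not satisfied.

Research must be done before Test — holds.
Docs must be done before Test — violated.
Design and Research need the same test rig — holds.
Prototype is blocked on Research — holds.
Zed owns both Scope and Docs and can only do one per day — violated.
The team can handle at most 2 items per day — violated.
Research depends on Design — holds.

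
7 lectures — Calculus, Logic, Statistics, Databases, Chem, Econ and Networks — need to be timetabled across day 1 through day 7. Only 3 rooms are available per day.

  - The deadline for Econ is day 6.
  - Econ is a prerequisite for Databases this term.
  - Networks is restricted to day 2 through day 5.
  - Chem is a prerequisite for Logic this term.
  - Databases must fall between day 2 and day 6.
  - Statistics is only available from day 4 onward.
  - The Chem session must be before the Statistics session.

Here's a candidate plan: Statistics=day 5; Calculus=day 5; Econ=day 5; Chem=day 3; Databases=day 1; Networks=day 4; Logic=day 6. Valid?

No — it violates: Econ is a prerequisite for Databases this term

Statistics is only available from day 4 onward — holds.
Econ is a prerequisite for Databases this term — violated.
Databases must fall between day 2 and day 6 — violated.
The deadline for Econ is day 6 — holds.
Only 3 rooms are available per day — holds.
The Chem session must be before the Statistics session — holds.
Networks is restricted to day 2 through day 5 — holds.
Chem is a prerequisite for Logic this term — holds.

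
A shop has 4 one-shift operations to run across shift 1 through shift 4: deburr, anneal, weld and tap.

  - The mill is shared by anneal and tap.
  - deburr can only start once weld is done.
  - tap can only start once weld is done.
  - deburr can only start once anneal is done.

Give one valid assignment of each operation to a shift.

deburr in shift 2, anneal in shift 1, tap in shift 2, weld in shift 1

Checking: anneal(shift 1) before deburr(shift 2); weld(shift 1) before deburr(shift 2); weld(shift 1) before tap(shift 2); anneal(shift 1) != tap(shift 2).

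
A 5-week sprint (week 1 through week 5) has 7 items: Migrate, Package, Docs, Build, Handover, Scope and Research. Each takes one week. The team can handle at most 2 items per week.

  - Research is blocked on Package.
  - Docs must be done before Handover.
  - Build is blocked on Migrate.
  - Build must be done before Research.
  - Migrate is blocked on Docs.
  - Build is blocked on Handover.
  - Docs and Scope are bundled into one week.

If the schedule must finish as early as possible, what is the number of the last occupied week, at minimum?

week 4

The precedence chain requires at least 4 distinct weeks.
With at most 2 per week and 7 tasks, at least 4 weeks are needed.
4 works (last occupied week: week 4): for example Docs in week 1, Migrate in week 2, Package in week 3, Scope in week 1, Research in week 4, Build in week 3, Handover in week 2.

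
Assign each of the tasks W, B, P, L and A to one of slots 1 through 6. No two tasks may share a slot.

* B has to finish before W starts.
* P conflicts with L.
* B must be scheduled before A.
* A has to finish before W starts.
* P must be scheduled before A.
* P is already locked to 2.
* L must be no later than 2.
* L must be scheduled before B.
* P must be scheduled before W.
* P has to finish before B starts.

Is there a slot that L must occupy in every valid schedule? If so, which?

1

L's window is 1–2.
P is fixed at 2, and L can't share a slot with P.
So L must be 1.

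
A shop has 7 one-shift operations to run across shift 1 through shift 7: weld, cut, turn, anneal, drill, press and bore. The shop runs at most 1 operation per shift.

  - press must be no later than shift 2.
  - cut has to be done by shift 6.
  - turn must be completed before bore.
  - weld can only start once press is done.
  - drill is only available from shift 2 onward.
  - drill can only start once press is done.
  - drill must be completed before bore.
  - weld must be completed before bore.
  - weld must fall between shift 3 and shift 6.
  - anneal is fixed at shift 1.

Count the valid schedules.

24

Splitting on weld: it can be shift 3 (6), shift 4 (6), shift 5 (6), shift 6 (6). Listing each branch's schedules as (cut, turn, anneal, drill, press, bore) by shift number:
weld=shift 3: (4,5,1,6,2,7) (4,6,1,5,2,7) (5,4,1,6,2,7) (5,6,1,4,2,7) (6,4,1,5,2,7) (6,5,1,4,2,7) — 6.
weld=shift 4: (3,5,1,6,2,7) (3,6,1,5,2,7) (5,3,1,6,2,7) (5,6,1,3,2,7) (6,3,1,5,2,7) (6,5,1,3,2,7) — 6.
weld=shift 5: (3,4,1,6,2,7) (3,6,1,4,2,7) (4,3,1,6,2,7) (4,6,1,3,2,7) (6,3,1,4,2,7) (6,4,1,3,2,7) — 6.
weld=shift 6: (3,4,1,5,2,7) (3,5,1,4,2,7) (4,3,1,5,2,7) (4,5,1,3,2,7) (5,3,1,4,2,7) (5,4,1,3,2,7) — 6.
Summing: 6 + 6 + 6 + 6 = 24.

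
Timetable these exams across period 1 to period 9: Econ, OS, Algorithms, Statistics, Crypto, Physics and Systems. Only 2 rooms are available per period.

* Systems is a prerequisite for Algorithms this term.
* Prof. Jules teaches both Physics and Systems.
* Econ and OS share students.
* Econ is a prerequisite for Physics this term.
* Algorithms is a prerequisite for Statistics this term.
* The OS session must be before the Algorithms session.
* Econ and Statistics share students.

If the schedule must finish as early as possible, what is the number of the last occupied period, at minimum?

The precedence chain requires at least 3 distinct periods.
With at most 2 per period and 7 exams, at least 4 periods are needed.
4 works (last occupied period: period 4): for example Crypto=period 4; Algorithms=period 2; Physics=period 3; Econ=period 2; Statistics=period 3; Systems=period 1; OS=period 1.

4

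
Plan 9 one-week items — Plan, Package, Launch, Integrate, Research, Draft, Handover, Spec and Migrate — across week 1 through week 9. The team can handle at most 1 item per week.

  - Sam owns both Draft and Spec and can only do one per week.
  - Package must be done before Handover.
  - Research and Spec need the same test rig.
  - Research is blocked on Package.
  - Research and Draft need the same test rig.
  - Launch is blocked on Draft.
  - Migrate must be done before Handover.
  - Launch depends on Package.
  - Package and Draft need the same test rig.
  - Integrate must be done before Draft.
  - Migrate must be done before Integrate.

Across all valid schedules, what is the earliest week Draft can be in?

week 3

Precedence pushes Draft to at least week 3; downstream work caps Draft at week 8.
Draft at week 3 is achievable: Launch in week 5; Draft in week 3; Spec in week 9; Migrate in week 1; Plan in week 8; Integrate in week 2; Research in week 7; Package in week 4; Handover in week 6.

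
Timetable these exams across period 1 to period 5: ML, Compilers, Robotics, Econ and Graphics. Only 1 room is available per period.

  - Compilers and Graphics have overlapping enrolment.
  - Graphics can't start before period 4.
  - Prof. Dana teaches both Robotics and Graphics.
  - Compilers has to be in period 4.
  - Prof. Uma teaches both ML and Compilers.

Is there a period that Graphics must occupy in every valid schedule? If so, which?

period 5

Graphics's window is period 4–period 5.
Compilers is fixed at period 4, and Graphics can't share a period with Compilers.
So Graphics must be period 5.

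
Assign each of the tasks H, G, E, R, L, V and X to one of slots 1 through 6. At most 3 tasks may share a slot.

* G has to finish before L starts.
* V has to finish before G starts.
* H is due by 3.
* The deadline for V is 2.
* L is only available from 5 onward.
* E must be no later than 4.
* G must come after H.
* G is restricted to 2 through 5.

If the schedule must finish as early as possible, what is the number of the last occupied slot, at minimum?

The precedence chain requires at least 3 distinct slots.
With at most 3 per slot and 7 tasks, at least 3 slots are needed.
L can't be placed before 5, so the schedule must run through at least slot 5.
5 works (last occupied slot: 5): for example X=2; R=2; V=1; E=1; L=5; H=1; G=2.

5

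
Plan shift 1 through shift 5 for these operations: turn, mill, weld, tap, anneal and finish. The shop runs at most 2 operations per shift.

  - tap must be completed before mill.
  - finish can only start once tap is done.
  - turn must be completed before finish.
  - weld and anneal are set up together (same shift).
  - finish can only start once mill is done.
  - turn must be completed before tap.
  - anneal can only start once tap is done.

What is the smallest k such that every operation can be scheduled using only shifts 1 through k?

The precedence chain requires at least 4 distinct shifts.
With at most 2 per shift and 6 operations, at least 3 shifts are needed.
Could 4 shifts be enough, i.e. nothing placed later than shift 4? First, anneal must come after tap (at shift 1 or later) → {shift 2, shift 3, shift 4}; tap must come before anneal (at shift 4 or earlier) → {shift 1, shift 2, shift 3}; finish must come after tap (at shift 1 or later) → {shift 2, shift 3, shift 4}; tap must come after turn (at shift 1 or later) → {shift 2, shift 3}; mill must come after tap (at shift 2 or later) → {shift 3, shift 4}; finish must come after mill (at shift 3 or later) → {shift 4}; mill must come before finish (at shift 4 or earlier) → {shift 3}; weld must be in the same shift as anneal (in {shift 2, shift 3, shift 4}) → {shift 2, shift 3, shift 4}; anneal must come after tap (at shift 2 or later) → {shift 3, shift 4}; weld must be in the same shift as anneal (in {shift 3, shift 4}) → {shift 3, shift 4}. weld could then only be at {shift 3, shift 4}; try each:
- suppose weld is at shift 3; anneal must be in the same shift as weld (in {shift 3}) → {shift 3}; that puts mill, weld and anneal all in shift 3 — more than 2 per shift.
- suppose weld is at shift 4; anneal must be in the same shift as weld (in {shift 4}) → {shift 4}; that puts weld, anneal and finish all in shift 4 — more than 2 per shift.
Every option fails, so 4 shifts is not enough.
5 works (last occupied shift: shift 5): for example tap -> shift 2; mill -> shift 3; turn -> shift 1; anneal -> shift 5; weld -> shift 5; finish -> shift 4.

5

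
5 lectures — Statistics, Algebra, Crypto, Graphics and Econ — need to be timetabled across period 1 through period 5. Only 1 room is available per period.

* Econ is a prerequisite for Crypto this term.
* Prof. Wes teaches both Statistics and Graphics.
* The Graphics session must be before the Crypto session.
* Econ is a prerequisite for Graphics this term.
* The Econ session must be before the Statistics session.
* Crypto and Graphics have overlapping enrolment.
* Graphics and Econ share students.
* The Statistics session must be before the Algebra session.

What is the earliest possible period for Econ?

Downstream work caps Econ at period 3.
Econ at period 1 is achievable: Graphics -> period 3, Algebra -> period 5, Statistics -> period 2, Econ -> period 1, Crypto -> period 4.

period 1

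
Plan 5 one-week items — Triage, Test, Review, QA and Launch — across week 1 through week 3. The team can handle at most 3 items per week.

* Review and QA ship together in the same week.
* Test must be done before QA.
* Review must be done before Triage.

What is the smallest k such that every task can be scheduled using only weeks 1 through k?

The precedence chain requires at least 3 distinct weeks.
With at most 3 per week and 5 tasks, at least 2 weeks are needed.
3 works (last occupied week: week 3): for example Launch=week 1; Review=week 2; Test=week 1; Triage=week 3; QA=week 2.

3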